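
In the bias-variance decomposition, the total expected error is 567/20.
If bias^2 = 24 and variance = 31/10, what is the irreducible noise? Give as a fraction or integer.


Total error = bias^2 + variance + irreducible noise. So irreducible noise = 567/20 - 24 - 31/10 = 5/4.

5/4


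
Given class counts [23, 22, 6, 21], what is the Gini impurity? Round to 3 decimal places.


Total = 72. Proportions: 23/72, 22/72, 6/72, 21/72. sum(p_i^2) = 0.2874. Gini = 1 - 0.2874 = 0.7126, which rounds to 0.713.

0.713


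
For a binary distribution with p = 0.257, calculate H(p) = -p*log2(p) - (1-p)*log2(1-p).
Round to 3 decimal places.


H = -0.257*log2(0.257) - 0.743*log2(0.743) = 0.822.

0.822


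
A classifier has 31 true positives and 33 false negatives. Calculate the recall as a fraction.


Recall = TP / (TP + FN) = 31 / 64 = 31/64.

31/64


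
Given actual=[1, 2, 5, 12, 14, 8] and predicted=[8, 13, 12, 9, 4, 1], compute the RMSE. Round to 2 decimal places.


MSE = 62.8333. RMSE = sqrt(62.8333) = 7.93.

7.93


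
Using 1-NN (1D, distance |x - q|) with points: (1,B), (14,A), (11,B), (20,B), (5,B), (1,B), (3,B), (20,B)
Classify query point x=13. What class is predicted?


Distances: |1-13|=12, |14-13|=1, |11-13|=2, |20-13|=7, |5-13|=8, |1-13|=12, |3-13|=10, |20-13|=7. 1 nearest: (14,A). Counts: {'A': 1}. Majority class: A.

A


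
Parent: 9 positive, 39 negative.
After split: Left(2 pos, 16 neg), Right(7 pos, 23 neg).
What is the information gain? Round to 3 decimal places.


H(parent) = 0.6962. H(left) = 0.5033, H(right) = 0.7838. Weighted = (18/48)*0.5033 + (30/48)*0.7838 = 0.6786. IG = 0.6962 - 0.6786 = 0.0176, which rounds to 0.018.

0.018


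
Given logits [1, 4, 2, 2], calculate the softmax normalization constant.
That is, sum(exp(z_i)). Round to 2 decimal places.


Denom = e^1=2.7183 + e^4=54.5982 + e^2=7.3891 + e^2=7.3891. Sum = 72.0947, which rounds to 72.09.

72.09


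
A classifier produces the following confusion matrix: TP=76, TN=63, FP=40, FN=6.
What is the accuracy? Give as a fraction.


Accuracy = (TP + TN) / (TP + TN + FP + FN) = (76 + 63) / 185 = 139/185.

139/185


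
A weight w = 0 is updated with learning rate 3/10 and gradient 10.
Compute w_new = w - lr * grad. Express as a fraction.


w_new = 0 - 3/10 * 10 = 0 - 3 = -3.

-3


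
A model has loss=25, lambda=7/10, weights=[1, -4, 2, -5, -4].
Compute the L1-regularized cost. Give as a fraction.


L1 norm = sum(|w|) = 16. J = 25 + 7/10 * 16 = 181/5.

181/5


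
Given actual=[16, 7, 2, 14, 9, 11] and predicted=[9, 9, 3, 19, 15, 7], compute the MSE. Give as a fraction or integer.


MSE = (1/6) * ((16-9)^2=49 + (7-9)^2=4 + (2-3)^2=1 + (14-19)^2=25 + (9-15)^2=36 + (11-7)^2=16). Sum = 131. MSE = 131/6.

131/6


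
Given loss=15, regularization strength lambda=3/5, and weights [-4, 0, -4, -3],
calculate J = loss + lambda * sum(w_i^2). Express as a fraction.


L2 sq norm = sum(w^2) = 41. J = 15 + 3/5 * 41 = 198/5.

198/5


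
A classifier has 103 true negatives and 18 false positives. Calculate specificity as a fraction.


Specificity = TN / (TN + FP) = 103 / 121 = 103/121.

103/121


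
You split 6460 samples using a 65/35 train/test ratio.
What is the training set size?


Test set = 6460 * 35% = 2261. Training set = 6460 - 2261 = 4199.

4199


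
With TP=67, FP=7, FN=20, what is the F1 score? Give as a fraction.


Precision = 67/74 = 67/74. Recall = 67/87 = 67/87. F1 = 2*P*R/(P+R) = 134/161.

134/161


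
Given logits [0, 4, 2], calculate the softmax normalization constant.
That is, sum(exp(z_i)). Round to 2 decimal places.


Denom = e^0=1.0000 + e^4=54.5982 + e^2=7.3891. Sum = 62.9873, which rounds to 62.99.

62.99


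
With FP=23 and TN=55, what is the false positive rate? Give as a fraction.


FPR = FP / (FP + TN) = 23 / 78 = 23/78.

23/78


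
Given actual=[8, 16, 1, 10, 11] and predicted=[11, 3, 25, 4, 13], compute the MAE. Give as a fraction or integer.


MAE = (1/5) * (|8-11|=3 + |16-3|=13 + |1-25|=24 + |10-4|=6 + |11-13|=2). Sum = 48. MAE = 48/5.

48/5


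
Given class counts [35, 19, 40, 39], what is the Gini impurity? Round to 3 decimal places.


Total = 133. Proportions: 35/133, 19/133, 40/133, 39/133. sum(p_i^2) = 0.2661. Gini = 1 - 0.2661 = 0.7339, which rounds to 0.734.

0.734


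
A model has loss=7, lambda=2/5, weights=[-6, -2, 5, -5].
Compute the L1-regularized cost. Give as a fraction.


L1 norm = sum(|w|) = 18. J = 7 + 2/5 * 18 = 71/5.

71/5


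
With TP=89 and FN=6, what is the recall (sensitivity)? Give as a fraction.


Recall = TP / (TP + FN) = 89 / 95 = 89/95.

89/95


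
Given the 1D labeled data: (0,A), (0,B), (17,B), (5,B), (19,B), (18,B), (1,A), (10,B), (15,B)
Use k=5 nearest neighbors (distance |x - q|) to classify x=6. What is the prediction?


Distances: |0-6|=6, |0-6|=6, |17-6|=11, |5-6|=1, |19-6|=13, |18-6|=12, |1-6|=5, |10-6|=4, |15-6|=9. 5 nearest: (5,B), (10,B), (1,A), (0,A), (0,B). Counts: {'B': 3, 'A': 2}. Majority class: B.

B


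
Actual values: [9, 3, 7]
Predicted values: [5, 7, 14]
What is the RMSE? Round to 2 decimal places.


MSE = 27.0000. RMSE = sqrt(27.0000) = 5.20.

5.20


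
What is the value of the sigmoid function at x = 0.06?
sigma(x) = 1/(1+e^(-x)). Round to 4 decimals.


sigma(0.06) = 1/(1+e^(-0.06)) = 1/(1+0.941765) = 1/1.941765 = 0.5150.

0.5150


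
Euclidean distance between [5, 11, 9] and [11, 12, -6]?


d = sqrt(sum of squared differences). (5-11)^2=36, (11-12)^2=1, (9--6)^2=225. Sum = 262.

sqrt(262)


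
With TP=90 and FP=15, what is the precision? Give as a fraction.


Precision = TP / (TP + FP) = 90 / 105 = 6/7.

6/7


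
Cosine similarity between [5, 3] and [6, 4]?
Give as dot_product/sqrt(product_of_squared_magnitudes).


dot = 42. |a|^2 = 34, |b|^2 = 52. cos = 42/sqrt(1768).

42/sqrt(1768)


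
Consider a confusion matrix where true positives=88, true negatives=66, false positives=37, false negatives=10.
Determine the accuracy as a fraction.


Accuracy = (TP + TN) / (TP + TN + FP + FN) = (88 + 66) / 201 = 154/201.

154/201


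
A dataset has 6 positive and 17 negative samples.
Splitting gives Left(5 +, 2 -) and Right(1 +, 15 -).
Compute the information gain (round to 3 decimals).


H(parent) = 0.8281. H(left) = 0.8631, H(right) = 0.3373. Weighted = (7/23)*0.8631 + (16/23)*0.3373 = 0.4973. IG = 0.8281 - 0.4973 = 0.3308, which rounds to 0.331.

0.331


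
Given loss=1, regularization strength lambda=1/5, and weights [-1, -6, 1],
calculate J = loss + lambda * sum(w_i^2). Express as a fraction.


L2 sq norm = sum(w^2) = 38. J = 1 + 1/5 * 38 = 43/5.

43/5


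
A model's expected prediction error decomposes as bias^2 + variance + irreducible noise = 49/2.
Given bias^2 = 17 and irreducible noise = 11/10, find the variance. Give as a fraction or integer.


Total error = bias^2 + variance + irreducible noise. So variance = 49/2 - 17 - 11/10 = 32/5.

32/5


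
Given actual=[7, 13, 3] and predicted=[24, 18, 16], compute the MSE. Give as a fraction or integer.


MSE = (1/3) * ((7-24)^2=289 + (13-18)^2=25 + (3-16)^2=169). Sum = 483. MSE = 161.

161


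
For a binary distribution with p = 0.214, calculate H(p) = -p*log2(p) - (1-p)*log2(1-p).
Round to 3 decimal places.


H = -0.214*log2(0.214) - 0.786*log2(0.786) = 0.749.

0.749


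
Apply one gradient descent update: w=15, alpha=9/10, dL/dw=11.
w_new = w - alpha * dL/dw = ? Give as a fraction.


w_new = 15 - 9/10 * 11 = 15 - 99/10 = 51/10.

51/10


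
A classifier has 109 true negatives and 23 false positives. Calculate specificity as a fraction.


Specificity = TN / (TN + FP) = 109 / 132 = 109/132.

109/132


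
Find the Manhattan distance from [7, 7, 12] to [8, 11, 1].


d = sum of absolute differences: |7-8|=1 + |7-11|=4 + |12-1|=11 = 16.

16


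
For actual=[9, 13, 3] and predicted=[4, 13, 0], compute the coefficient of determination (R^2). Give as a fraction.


Mean(y) = 25/3. SS_res = 34. SS_tot = 152/3. R^2 = 1 - 34/(152/3) = 25/76.

25/76


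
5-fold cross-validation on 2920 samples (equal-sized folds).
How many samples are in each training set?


Each validation fold has 2920/5 = 584 samples. Training set = 2920 - 584 = 2336.

2336


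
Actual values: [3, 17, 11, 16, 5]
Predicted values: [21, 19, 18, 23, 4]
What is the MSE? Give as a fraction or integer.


MSE = (1/5) * ((3-21)^2=324 + (17-19)^2=4 + (11-18)^2=49 + (16-23)^2=49 + (5-4)^2=1). Sum = 427. MSE = 427/5.

427/5


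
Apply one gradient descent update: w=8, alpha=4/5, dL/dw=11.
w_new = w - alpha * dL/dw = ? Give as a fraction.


w_new = 8 - 4/5 * 11 = 8 - 44/5 = -4/5.

-4/5


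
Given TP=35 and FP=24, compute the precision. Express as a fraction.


Precision = TP / (TP + FP) = 35 / 59 = 35/59.

35/59


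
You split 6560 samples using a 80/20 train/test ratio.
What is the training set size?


Test set = 6560 * 20% = 1312. Training set = 6560 - 1312 = 5248.

5248


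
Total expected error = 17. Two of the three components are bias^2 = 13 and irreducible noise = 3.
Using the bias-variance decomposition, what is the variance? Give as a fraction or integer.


Total error = bias^2 + variance + irreducible noise. So variance = 17 - 13 - 3 = 1.

1


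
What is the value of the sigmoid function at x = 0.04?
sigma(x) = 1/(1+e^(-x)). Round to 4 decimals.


sigma(0.04) = 1/(1+e^(-0.04)) = 1/(1+0.960789) = 1/1.960789 = 0.5100.

0.5100


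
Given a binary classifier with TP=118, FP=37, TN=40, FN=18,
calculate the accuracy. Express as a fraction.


Accuracy = (TP + TN) / (TP + TN + FP + FN) = (118 + 40) / 213 = 158/213.

158/213


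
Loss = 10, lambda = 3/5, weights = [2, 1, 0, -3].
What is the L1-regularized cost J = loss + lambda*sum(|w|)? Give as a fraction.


L1 norm = sum(|w|) = 6. J = 10 + 3/5 * 6 = 68/5.

68/5


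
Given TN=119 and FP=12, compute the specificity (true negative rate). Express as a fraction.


Specificity = TN / (TN + FP) = 119 / 131 = 119/131.

119/131


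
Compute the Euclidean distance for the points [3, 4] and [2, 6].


d = sqrt(sum of squared differences). (3-2)^2=1, (4-6)^2=4. Sum = 5.

sqrt(5)


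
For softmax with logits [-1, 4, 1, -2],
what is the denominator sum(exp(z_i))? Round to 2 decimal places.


Denom = e^-1=0.3679 + e^4=54.5982 + e^1=2.7183 + e^-2=0.1353. Sum = 57.8197, which rounds to 57.82.

57.82


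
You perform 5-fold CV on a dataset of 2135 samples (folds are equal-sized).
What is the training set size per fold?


Each validation fold has 2135/5 = 427 samples. Training set = 2135 - 427 = 1708.

1708


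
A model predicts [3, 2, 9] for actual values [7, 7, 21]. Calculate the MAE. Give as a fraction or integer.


MAE = (1/3) * (|7-3|=4 + |7-2|=5 + |21-9|=12). Sum = 21. MAE = 7.

7


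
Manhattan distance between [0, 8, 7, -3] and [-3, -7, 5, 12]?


d = sum of absolute differences: |0--3|=3 + |8--7|=15 + |7-5|=2 + |-3-12|=15 = 35.

35


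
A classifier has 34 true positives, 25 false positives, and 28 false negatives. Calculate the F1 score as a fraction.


Precision = 34/59 = 34/59. Recall = 34/62 = 17/31. F1 = 2*P*R/(P+R) = 68/121.

68/121


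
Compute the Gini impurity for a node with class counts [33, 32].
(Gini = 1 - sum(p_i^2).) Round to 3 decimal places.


Total = 65. Proportions: 33/65, 32/65. sum(p_i^2) = 0.5001. Gini = 1 - 0.5001 = 0.4999, which rounds to 0.500.

0.500


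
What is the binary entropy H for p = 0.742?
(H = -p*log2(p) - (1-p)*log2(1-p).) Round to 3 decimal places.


H = -0.742*log2(0.742) - 0.258*log2(0.258) = 0.824.

0.824


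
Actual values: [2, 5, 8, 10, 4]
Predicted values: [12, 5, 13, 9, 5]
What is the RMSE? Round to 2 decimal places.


MSE = 25.4000. RMSE = sqrt(25.4000) = 5.04.

5.04


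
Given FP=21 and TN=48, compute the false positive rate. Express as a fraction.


FPR = FP / (FP + TN) = 21 / 69 = 7/23.

7/23


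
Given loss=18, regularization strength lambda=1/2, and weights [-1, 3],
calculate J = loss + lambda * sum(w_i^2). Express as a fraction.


L2 sq norm = sum(w^2) = 10. J = 18 + 1/2 * 10 = 23.

23


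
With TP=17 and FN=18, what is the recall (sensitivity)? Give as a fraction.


Recall = TP / (TP + FN) = 17 / 35 = 17/35.

17/35


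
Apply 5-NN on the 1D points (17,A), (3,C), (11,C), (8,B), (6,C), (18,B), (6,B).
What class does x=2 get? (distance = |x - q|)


Distances: |17-2|=15, |3-2|=1, |11-2|=9, |8-2|=6, |6-2|=4, |18-2|=16, |6-2|=4. 5 nearest: (3,C), (6,B), (6,C), (8,B), (11,C). Counts: {'C': 3, 'B': 2}. Majority class: C.

C


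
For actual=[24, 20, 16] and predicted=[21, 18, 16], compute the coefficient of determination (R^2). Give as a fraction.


Mean(y) = 20. SS_res = 13. SS_tot = 32. R^2 = 1 - 13/(32) = 19/32.

19/32


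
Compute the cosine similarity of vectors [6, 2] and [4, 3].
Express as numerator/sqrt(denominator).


dot = 30. |a|^2 = 40, |b|^2 = 25. cos = 30/sqrt(1000).

30/sqrt(1000)


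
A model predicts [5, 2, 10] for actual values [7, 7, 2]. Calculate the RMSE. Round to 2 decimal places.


MSE = 31.0000. RMSE = sqrt(31.0000) = 5.57.

5.57


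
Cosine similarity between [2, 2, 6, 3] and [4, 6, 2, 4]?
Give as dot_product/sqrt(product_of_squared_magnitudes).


dot = 44. |a|^2 = 53, |b|^2 = 72. cos = 44/sqrt(3816).

44/sqrt(3816)


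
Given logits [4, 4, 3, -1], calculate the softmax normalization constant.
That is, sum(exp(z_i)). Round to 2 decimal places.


Denom = e^4=54.5982 + e^4=54.5982 + e^3=20.0855 + e^-1=0.3679. Sum = 129.6498, which rounds to 129.65.

129.65


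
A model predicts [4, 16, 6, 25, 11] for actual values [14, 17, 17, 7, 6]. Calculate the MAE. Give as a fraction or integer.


MAE = (1/5) * (|14-4|=10 + |17-16|=1 + |17-6|=11 + |7-25|=18 + |6-11|=5). Sum = 45. MAE = 9.

9


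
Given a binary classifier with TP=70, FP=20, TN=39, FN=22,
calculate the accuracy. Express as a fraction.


Accuracy = (TP + TN) / (TP + TN + FP + FN) = (70 + 39) / 151 = 109/151.

109/151


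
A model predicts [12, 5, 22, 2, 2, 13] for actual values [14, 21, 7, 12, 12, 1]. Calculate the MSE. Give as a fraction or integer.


MSE = (1/6) * ((14-12)^2=4 + (21-5)^2=256 + (7-22)^2=225 + (12-2)^2=100 + (12-2)^2=100 + (1-13)^2=144). Sum = 829. MSE = 829/6.

829/6


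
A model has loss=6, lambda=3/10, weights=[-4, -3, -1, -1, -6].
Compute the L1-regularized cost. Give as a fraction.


L1 norm = sum(|w|) = 15. J = 6 + 3/10 * 15 = 21/2.

21/2


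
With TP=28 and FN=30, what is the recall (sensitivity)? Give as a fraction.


Recall = TP / (TP + FN) = 28 / 58 = 14/29.

14/29


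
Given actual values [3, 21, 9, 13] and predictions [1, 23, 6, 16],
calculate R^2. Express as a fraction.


Mean(y) = 23/2. SS_res = 26. SS_tot = 171. R^2 = 1 - 26/(171) = 145/171.

145/171


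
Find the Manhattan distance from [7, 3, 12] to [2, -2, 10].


d = sum of absolute differences: |7-2|=5 + |3--2|=5 + |12-10|=2 = 12.

12


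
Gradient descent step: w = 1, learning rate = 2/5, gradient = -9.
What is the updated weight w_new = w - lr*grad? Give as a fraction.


w_new = 1 - 2/5 * -9 = 1 - -18/5 = 23/5.

23/5


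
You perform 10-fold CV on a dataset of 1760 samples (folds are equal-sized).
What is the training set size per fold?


Each validation fold has 1760/10 = 176 samples. Training set = 1760 - 176 = 1584.

1584


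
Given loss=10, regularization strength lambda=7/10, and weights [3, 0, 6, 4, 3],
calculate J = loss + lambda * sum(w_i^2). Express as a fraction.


L2 sq norm = sum(w^2) = 70. J = 10 + 7/10 * 70 = 59.

59


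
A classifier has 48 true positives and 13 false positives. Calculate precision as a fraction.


Precision = TP / (TP + FP) = 48 / 61 = 48/61.

48/61


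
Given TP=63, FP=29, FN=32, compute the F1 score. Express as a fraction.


Precision = 63/92 = 63/92. Recall = 63/95 = 63/95. F1 = 2*P*R/(P+R) = 126/187.

126/187


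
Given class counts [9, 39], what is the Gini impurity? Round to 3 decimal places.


Total = 48. Proportions: 9/48, 39/48. sum(p_i^2) = 0.6953. Gini = 1 - 0.6953 = 0.3047, which rounds to 0.305.

0.305


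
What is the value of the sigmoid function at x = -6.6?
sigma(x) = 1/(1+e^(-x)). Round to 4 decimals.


sigma(-6.6) = 1/(1+e^(6.6)) = 1/(1+735.095189) = 1/736.095189 = 0.0014.

0.0014


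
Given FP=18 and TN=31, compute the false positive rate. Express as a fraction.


FPR = FP / (FP + TN) = 18 / 49 = 18/49.

18/49


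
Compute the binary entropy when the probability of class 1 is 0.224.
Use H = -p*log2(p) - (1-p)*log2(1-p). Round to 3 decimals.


H = -0.224*log2(0.224) - 0.776*log2(0.776) = 0.767.

0.767


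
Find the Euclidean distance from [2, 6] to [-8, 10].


d = sqrt(sum of squared differences). (2--8)^2=100, (6-10)^2=16. Sum = 116.

sqrt(116)


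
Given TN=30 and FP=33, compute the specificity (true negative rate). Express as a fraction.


Specificity = TN / (TN + FP) = 30 / 63 = 10/21.

10/21


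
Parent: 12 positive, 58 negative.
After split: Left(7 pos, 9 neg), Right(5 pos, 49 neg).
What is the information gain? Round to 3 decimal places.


H(parent) = 0.6610. H(left) = 0.9887, H(right) = 0.4451. Weighted = (16/70)*0.9887 + (54/70)*0.4451 = 0.5694. IG = 0.6610 - 0.5694 = 0.0916, which rounds to 0.092.

0.092


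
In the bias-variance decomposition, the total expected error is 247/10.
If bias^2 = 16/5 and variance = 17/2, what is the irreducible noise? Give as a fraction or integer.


Total error = bias^2 + variance + irreducible noise. So irreducible noise = 247/10 - 16/5 - 17/2 = 13.

13


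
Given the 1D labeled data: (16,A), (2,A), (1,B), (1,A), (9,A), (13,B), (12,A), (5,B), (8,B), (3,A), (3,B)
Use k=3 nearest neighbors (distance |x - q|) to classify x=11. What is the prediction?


Distances: |16-11|=5, |2-11|=9, |1-11|=10, |1-11|=10, |9-11|=2, |13-11|=2, |12-11|=1, |5-11|=6, |8-11|=3, |3-11|=8, |3-11|=8. 3 nearest: (12,A), (9,A), (13,B). Counts: {'A': 2, 'B': 1}. Majority class: A.

A


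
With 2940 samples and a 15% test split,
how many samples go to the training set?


Test set = 2940 * 15% = 441. Training set = 2940 - 441 = 2499.

2499


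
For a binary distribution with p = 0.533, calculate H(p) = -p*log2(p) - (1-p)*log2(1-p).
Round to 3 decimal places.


H = -0.533*log2(0.533) - 0.467*log2(0.467) = 0.997.

0.997


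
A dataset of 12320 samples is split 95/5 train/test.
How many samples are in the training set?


Test set = 12320 * 5% = 616. Training set = 12320 - 616 = 11704.

11704


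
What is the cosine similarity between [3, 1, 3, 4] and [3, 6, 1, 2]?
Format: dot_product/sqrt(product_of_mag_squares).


dot = 26. |a|^2 = 35, |b|^2 = 50. cos = 26/sqrt(1750).

26/sqrt(1750)


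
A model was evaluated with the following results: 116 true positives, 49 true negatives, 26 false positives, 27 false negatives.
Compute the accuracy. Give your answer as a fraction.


Accuracy = (TP + TN) / (TP + TN + FP + FN) = (116 + 49) / 218 = 165/218.

165/218


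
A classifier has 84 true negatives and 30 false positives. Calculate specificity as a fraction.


Specificity = TN / (TN + FP) = 84 / 114 = 14/19.

14/19


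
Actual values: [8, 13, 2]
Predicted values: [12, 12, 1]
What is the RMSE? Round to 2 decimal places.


MSE = 6.0000. RMSE = sqrt(6.0000) = 2.45.

2.45


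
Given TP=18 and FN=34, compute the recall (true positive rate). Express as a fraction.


Recall = TP / (TP + FN) = 18 / 52 = 9/26.

9/26


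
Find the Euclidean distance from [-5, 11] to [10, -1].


d = sqrt(sum of squared differences). (-5-10)^2=225, (11--1)^2=144. Sum = 369.

sqrt(369)


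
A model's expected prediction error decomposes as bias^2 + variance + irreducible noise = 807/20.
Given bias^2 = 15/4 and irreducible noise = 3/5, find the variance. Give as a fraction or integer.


Total error = bias^2 + variance + irreducible noise. So variance = 807/20 - 15/4 - 3/5 = 36.

36


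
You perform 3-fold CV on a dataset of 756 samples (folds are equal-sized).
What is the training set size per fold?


Each validation fold has 756/3 = 252 samples. Training set = 756 - 252 = 504.

504


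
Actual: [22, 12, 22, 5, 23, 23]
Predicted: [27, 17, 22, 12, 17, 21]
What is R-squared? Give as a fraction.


Mean(y) = 107/6. SS_res = 139. SS_tot = 1721/6. R^2 = 1 - 139/(1721/6) = 887/1721.

887/1721


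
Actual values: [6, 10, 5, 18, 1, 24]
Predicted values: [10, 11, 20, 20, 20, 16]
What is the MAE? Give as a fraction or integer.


MAE = (1/6) * (|6-10|=4 + |10-11|=1 + |5-20|=15 + |18-20|=2 + |1-20|=19 + |24-16|=8). Sum = 49. MAE = 49/6.

49/6


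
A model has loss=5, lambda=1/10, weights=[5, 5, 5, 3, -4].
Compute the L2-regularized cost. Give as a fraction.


L2 sq norm = sum(w^2) = 100. J = 5 + 1/10 * 100 = 15.

15


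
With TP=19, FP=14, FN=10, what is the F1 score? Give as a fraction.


Precision = 19/33 = 19/33. Recall = 19/29 = 19/29. F1 = 2*P*R/(P+R) = 19/31.

19/31


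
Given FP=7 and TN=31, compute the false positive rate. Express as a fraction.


FPR = FP / (FP + TN) = 7 / 38 = 7/38.

7/38


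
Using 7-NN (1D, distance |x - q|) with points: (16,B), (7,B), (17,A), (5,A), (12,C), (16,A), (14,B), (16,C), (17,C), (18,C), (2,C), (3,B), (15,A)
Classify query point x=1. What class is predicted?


Distances: |16-1|=15, |7-1|=6, |17-1|=16, |5-1|=4, |12-1|=11, |16-1|=15, |14-1|=13, |16-1|=15, |17-1|=16, |18-1|=17, |2-1|=1, |3-1|=2, |15-1|=14. 7 nearest: (2,C), (3,B), (5,A), (7,B), (12,C), (14,B), (15,A). Counts: {'C': 2, 'B': 3, 'A': 2}. Majority class: B.

B


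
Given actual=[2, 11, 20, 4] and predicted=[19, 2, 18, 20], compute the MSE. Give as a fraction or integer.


MSE = (1/4) * ((2-19)^2=289 + (11-2)^2=81 + (20-18)^2=4 + (4-20)^2=256). Sum = 630. MSE = 315/2.

315/2


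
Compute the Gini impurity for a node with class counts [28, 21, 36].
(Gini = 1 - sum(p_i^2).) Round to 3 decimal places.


Total = 85. Proportions: 28/85, 21/85, 36/85. sum(p_i^2) = 0.3489. Gini = 1 - 0.3489 = 0.6511, which rounds to 0.651.

0.651


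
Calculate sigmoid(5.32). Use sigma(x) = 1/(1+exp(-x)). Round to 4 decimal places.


sigma(5.32) = 1/(1+e^(-5.32)) = 1/(1+0.004893) = 1/1.004893 = 0.9951.

0.9951


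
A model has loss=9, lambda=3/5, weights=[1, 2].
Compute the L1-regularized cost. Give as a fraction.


L1 norm = sum(|w|) = 3. J = 9 + 3/5 * 3 = 54/5.

54/5


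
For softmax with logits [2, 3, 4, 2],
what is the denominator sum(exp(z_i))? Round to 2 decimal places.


Denom = e^2=7.3891 + e^3=20.0855 + e^4=54.5982 + e^2=7.3891. Sum = 89.4619, which rounds to 89.46.

89.46


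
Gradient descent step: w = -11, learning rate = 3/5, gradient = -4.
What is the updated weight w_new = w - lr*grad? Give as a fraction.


w_new = -11 - 3/5 * -4 = -11 - -12/5 = -43/5.

-43/5


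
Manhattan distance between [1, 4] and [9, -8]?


d = sum of absolute differences: |1-9|=8 + |4--8|=12 = 20.

20


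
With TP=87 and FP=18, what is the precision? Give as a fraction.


Precision = TP / (TP + FP) = 87 / 105 = 29/35.

29/35


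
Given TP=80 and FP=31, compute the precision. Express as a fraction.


Precision = TP / (TP + FP) = 80 / 111 = 80/111.

80/111


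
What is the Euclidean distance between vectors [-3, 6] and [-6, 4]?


d = sqrt(sum of squared differences). (-3--6)^2=9, (6-4)^2=4. Sum = 13.

sqrt(13)


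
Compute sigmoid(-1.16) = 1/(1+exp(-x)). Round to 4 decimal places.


sigma(-1.16) = 1/(1+e^(1.16)) = 1/(1+3.189933) = 1/4.189933 = 0.2387.

0.2387


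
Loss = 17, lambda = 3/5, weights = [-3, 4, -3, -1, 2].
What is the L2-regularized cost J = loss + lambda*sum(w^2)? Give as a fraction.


L2 sq norm = sum(w^2) = 39. J = 17 + 3/5 * 39 = 202/5.

202/5


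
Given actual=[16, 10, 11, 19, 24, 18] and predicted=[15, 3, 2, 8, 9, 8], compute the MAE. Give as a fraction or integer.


MAE = (1/6) * (|16-15|=1 + |10-3|=7 + |11-2|=9 + |19-8|=11 + |24-9|=15 + |18-8|=10). Sum = 53. MAE = 53/6.

53/6


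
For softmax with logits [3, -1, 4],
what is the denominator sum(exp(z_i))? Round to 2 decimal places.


Denom = e^3=20.0855 + e^-1=0.3679 + e^4=54.5982. Sum = 75.0516, which rounds to 75.05.

75.05


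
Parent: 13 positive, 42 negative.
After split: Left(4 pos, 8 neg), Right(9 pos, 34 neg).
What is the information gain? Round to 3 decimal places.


H(parent) = 0.7889. H(left) = 0.9183, H(right) = 0.7401. Weighted = (12/55)*0.9183 + (43/55)*0.7401 = 0.7790. IG = 0.7889 - 0.7790 = 0.0099, which rounds to 0.010.

0.010


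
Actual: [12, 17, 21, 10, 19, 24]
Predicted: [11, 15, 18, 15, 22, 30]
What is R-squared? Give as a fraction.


Mean(y) = 103/6. SS_res = 84. SS_tot = 857/6. R^2 = 1 - 84/(857/6) = 353/857.

353/857


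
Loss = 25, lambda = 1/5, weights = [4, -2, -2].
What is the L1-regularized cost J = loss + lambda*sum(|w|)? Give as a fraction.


L1 norm = sum(|w|) = 8. J = 25 + 1/5 * 8 = 133/5.

133/5


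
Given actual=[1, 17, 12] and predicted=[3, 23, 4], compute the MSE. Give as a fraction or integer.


MSE = (1/3) * ((1-3)^2=4 + (17-23)^2=36 + (12-4)^2=64). Sum = 104. MSE = 104/3.

104/3


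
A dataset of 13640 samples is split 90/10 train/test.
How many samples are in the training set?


Test set = 13640 * 10% = 1364. Training set = 13640 - 1364 = 12276.

12276


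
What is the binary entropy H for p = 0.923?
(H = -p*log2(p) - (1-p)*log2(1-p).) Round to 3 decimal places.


H = -0.923*log2(0.923) - 0.077*log2(0.077) = 0.392.

0.392


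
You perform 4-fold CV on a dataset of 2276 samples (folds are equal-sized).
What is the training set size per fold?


Each validation fold has 2276/4 = 569 samples. Training set = 2276 - 569 = 1707.

1707


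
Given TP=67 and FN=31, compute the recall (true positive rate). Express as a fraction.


Recall = TP / (TP + FN) = 67 / 98 = 67/98.

67/98


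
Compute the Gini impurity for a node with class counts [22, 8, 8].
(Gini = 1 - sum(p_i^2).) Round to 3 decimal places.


Total = 38. Proportions: 22/38, 8/38, 8/38. sum(p_i^2) = 0.4238. Gini = 1 - 0.4238 = 0.5762, which rounds to 0.576.

0.576


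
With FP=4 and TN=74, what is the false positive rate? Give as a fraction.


FPR = FP / (FP + TN) = 4 / 78 = 2/39.

2/39


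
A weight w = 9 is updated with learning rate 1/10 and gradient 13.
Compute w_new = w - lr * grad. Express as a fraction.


w_new = 9 - 1/10 * 13 = 9 - 13/10 = 77/10.

77/10


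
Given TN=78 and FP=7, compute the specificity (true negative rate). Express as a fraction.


Specificity = TN / (TN + FP) = 78 / 85 = 78/85.

78/85


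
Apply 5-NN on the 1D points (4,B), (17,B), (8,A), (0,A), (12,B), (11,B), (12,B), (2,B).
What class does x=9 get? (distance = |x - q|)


Distances: |4-9|=5, |17-9|=8, |8-9|=1, |0-9|=9, |12-9|=3, |11-9|=2, |12-9|=3, |2-9|=7. 5 nearest: (8,A), (11,B), (12,B), (12,B), (4,B). Counts: {'A': 1, 'B': 4}. Majority class: B.

B


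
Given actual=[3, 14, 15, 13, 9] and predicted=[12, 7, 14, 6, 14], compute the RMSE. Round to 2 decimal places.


MSE = 41.0000. RMSE = sqrt(41.0000) = 6.40.

6.40


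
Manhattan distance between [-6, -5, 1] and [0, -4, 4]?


d = sum of absolute differences: |-6-0|=6 + |-5--4|=1 + |1-4|=3 = 10.

10


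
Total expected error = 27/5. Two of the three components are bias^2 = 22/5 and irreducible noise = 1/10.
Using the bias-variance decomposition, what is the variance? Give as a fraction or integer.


Total error = bias^2 + variance + irreducible noise. So variance = 27/5 - 22/5 - 1/10 = 9/10.

9/10


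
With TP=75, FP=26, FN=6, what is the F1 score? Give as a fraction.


Precision = 75/101 = 75/101. Recall = 75/81 = 25/27. F1 = 2*P*R/(P+R) = 75/91.

75/91


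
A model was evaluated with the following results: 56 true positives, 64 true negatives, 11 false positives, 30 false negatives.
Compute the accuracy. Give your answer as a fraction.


Accuracy = (TP + TN) / (TP + TN + FP + FN) = (56 + 64) / 161 = 120/161.

120/161


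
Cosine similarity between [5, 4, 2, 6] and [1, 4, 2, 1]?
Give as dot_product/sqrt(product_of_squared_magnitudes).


dot = 31. |a|^2 = 81, |b|^2 = 22. cos = 31/sqrt(1782).

31/sqrt(1782)


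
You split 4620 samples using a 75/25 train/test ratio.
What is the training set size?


Test set = 4620 * 25% = 1155. Training set = 4620 - 1155 = 3465.

3465


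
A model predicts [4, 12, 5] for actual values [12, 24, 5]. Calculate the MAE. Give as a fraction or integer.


MAE = (1/3) * (|12-4|=8 + |24-12|=12 + |5-5|=0). Sum = 20. MAE = 20/3.

20/3


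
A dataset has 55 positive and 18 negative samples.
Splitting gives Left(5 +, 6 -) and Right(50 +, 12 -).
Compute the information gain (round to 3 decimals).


H(parent) = 0.8058. H(left) = 0.9940, H(right) = 0.7088. Weighted = (11/73)*0.9940 + (62/73)*0.7088 = 0.7518. IG = 0.8058 - 0.7518 = 0.0540, which rounds to 0.054.

0.054


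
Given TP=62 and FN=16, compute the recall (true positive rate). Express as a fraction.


Recall = TP / (TP + FN) = 62 / 78 = 31/39.

31/39


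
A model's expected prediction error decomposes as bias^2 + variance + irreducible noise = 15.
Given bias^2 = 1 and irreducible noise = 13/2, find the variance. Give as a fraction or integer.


Total error = bias^2 + variance + irreducible noise. So variance = 15 - 1 - 13/2 = 15/2.

15/2


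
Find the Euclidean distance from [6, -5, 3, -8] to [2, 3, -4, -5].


d = sqrt(sum of squared differences). (6-2)^2=16, (-5-3)^2=64, (3--4)^2=49, (-8--5)^2=9. Sum = 138.

sqrt(138)


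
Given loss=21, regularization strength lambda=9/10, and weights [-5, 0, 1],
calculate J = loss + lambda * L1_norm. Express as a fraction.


L1 norm = sum(|w|) = 6. J = 21 + 9/10 * 6 = 132/5.

132/5


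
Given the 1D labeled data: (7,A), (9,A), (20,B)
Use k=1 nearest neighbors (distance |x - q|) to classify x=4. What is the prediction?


Distances: |7-4|=3, |9-4|=5, |20-4|=16. 1 nearest: (7,A). Counts: {'A': 1}. Majority class: A.

A


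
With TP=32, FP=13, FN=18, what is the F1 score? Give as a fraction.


Precision = 32/45 = 32/45. Recall = 32/50 = 16/25. F1 = 2*P*R/(P+R) = 64/95.

64/95


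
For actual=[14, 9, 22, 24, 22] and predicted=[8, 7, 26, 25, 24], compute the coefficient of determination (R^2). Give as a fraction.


Mean(y) = 91/5. SS_res = 61. SS_tot = 824/5. R^2 = 1 - 61/(824/5) = 519/824.

519/824


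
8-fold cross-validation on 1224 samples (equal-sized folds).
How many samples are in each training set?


Each validation fold has 1224/8 = 153 samples. Training set = 1224 - 153 = 1071.

1071


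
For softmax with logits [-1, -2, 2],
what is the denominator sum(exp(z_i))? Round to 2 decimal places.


Denom = e^-1=0.3679 + e^-2=0.1353 + e^2=7.3891. Sum = 7.8923, which rounds to 7.89.

7.89


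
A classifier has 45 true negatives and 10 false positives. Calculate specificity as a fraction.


Specificity = TN / (TN + FP) = 45 / 55 = 9/11.

9/11


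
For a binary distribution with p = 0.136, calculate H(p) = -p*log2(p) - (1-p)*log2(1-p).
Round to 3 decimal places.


H = -0.136*log2(0.136) - 0.864*log2(0.864) = 0.574.

0.574


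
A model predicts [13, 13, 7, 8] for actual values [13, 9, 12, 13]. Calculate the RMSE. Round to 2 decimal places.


MSE = 16.5000. RMSE = sqrt(16.5000) = 4.06.

4.06


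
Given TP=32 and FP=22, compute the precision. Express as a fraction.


Precision = TP / (TP + FP) = 32 / 54 = 16/27.

16/27


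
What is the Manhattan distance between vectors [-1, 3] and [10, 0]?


d = sum of absolute differences: |-1-10|=11 + |3-0|=3 = 14.

14


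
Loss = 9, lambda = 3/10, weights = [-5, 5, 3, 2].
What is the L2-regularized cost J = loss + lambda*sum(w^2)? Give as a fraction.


L2 sq norm = sum(w^2) = 63. J = 9 + 3/10 * 63 = 279/10.

279/10


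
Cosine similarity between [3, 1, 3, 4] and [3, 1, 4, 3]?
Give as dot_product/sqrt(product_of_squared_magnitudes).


dot = 34. |a|^2 = 35, |b|^2 = 35. cos = 34/sqrt(1225).

34/sqrt(1225)


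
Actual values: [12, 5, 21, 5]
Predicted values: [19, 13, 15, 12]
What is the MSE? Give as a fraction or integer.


MSE = (1/4) * ((12-19)^2=49 + (5-13)^2=64 + (21-15)^2=36 + (5-12)^2=49). Sum = 198. MSE = 99/2.

99/2


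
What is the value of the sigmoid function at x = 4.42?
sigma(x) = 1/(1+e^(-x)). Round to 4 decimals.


sigma(4.42) = 1/(1+e^(-4.42)) = 1/(1+0.012034) = 1/1.012034 = 0.9881.

0.9881


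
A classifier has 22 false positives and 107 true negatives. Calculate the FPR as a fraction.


FPR = FP / (FP + TN) = 22 / 129 = 22/129.

22/129


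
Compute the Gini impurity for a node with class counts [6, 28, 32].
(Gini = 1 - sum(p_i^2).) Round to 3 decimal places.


Total = 66. Proportions: 6/66, 28/66, 32/66. sum(p_i^2) = 0.4233. Gini = 1 - 0.4233 = 0.5767, which rounds to 0.577.

0.577


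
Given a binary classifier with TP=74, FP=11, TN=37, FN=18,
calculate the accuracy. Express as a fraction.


Accuracy = (TP + TN) / (TP + TN + FP + FN) = (74 + 37) / 140 = 111/140.

111/140


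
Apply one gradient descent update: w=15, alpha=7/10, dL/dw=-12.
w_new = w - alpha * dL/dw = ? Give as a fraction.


w_new = 15 - 7/10 * -12 = 15 - -42/5 = 117/5.

117/5


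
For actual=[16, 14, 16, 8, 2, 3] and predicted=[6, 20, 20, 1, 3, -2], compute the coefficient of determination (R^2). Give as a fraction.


Mean(y) = 59/6. SS_res = 227. SS_tot = 1229/6. R^2 = 1 - 227/(1229/6) = -133/1229.

-133/1229


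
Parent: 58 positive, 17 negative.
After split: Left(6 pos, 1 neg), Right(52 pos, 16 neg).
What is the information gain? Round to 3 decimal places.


H(parent) = 0.7722. H(left) = 0.5917, H(right) = 0.7871. Weighted = (7/75)*0.5917 + (68/75)*0.7871 = 0.7689. IG = 0.7722 - 0.7689 = 0.0033, which rounds to 0.003.

0.003


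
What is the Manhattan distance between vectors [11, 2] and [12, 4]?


d = sum of absolute differences: |11-12|=1 + |2-4|=2 = 3.

3


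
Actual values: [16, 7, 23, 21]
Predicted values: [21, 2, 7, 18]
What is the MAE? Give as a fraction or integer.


MAE = (1/4) * (|16-21|=5 + |7-2|=5 + |23-7|=16 + |21-18|=3). Sum = 29. MAE = 29/4.

29/4


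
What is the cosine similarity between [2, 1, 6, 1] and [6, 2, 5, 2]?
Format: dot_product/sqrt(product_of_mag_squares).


dot = 46. |a|^2 = 42, |b|^2 = 69. cos = 46/sqrt(2898).

46/sqrt(2898)


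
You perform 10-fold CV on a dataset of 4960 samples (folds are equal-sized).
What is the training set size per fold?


Each validation fold has 4960/10 = 496 samples. Training set = 4960 - 496 = 4464.

4464


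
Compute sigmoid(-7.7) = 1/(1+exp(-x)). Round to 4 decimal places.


sigma(-7.7) = 1/(1+e^(7.7)) = 1/(1+2208.347992) = 1/2209.347992 = 0.0005.

0.0005


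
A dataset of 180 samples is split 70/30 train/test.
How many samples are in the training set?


Test set = 180 * 30% = 54. Training set = 180 - 54 = 126.

126


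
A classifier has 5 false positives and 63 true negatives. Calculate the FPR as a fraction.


FPR = FP / (FP + TN) = 5 / 68 = 5/68.

5/68


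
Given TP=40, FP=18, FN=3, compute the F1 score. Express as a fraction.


Precision = 40/58 = 20/29. Recall = 40/43 = 40/43. F1 = 2*P*R/(P+R) = 80/101.

80/101


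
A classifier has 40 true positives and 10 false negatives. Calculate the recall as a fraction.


Recall = TP / (TP + FN) = 40 / 50 = 4/5.

4/5


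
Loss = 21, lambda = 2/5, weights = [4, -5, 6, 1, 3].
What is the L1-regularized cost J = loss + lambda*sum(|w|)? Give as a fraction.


L1 norm = sum(|w|) = 19. J = 21 + 2/5 * 19 = 143/5.

143/5


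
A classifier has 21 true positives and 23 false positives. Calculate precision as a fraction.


Precision = TP / (TP + FP) = 21 / 44 = 21/44.

21/44


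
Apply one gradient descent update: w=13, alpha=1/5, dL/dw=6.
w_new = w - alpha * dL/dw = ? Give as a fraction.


w_new = 13 - 1/5 * 6 = 13 - 6/5 = 59/5.

59/5


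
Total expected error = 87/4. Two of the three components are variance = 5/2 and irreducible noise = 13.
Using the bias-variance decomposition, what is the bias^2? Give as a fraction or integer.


Total error = bias^2 + variance + irreducible noise. So bias^2 = 87/4 - 5/2 - 13 = 25/4.

25/4


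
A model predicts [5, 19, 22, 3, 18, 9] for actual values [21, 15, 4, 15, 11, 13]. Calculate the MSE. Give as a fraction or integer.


MSE = (1/6) * ((21-5)^2=256 + (15-19)^2=16 + (4-22)^2=324 + (15-3)^2=144 + (11-18)^2=49 + (13-9)^2=16). Sum = 805. MSE = 805/6.

805/6


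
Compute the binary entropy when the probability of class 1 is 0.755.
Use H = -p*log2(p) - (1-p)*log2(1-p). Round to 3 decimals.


H = -0.755*log2(0.755) - 0.245*log2(0.245) = 0.803.

0.803


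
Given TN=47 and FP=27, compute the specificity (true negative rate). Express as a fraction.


Specificity = TN / (TN + FP) = 47 / 74 = 47/74.

47/74


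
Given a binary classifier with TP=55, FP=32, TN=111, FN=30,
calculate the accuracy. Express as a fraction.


Accuracy = (TP + TN) / (TP + TN + FP + FN) = (55 + 111) / 228 = 83/114.

83/114


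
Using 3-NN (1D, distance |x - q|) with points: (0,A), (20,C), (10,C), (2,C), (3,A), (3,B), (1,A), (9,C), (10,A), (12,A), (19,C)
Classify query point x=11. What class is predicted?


Distances: |0-11|=11, |20-11|=9, |10-11|=1, |2-11|=9, |3-11|=8, |3-11|=8, |1-11|=10, |9-11|=2, |10-11|=1, |12-11|=1, |19-11|=8. 3 nearest: (10,A), (12,A), (10,C). Counts: {'A': 2, 'C': 1}. Majority class: A.

A


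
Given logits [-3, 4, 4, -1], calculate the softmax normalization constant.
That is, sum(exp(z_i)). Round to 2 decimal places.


Denom = e^-3=0.0498 + e^4=54.5982 + e^4=54.5982 + e^-1=0.3679. Sum = 109.6141, which rounds to 109.61.

109.61


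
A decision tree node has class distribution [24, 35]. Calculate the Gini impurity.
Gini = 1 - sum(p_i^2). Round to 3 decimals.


Total = 59. Proportions: 24/59, 35/59. sum(p_i^2) = 0.5174. Gini = 1 - 0.5174 = 0.4826, which rounds to 0.483.

0.483


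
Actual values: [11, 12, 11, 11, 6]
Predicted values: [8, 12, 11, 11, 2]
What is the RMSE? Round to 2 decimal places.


MSE = 5.0000. RMSE = sqrt(5.0000) = 2.24.

2.24


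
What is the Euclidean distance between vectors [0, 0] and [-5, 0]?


d = sqrt(sum of squared differences). (0--5)^2=25, (0-0)^2=0. Sum = 25.

5


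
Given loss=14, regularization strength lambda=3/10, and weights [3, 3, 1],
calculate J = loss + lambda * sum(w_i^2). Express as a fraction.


L2 sq norm = sum(w^2) = 19. J = 14 + 3/10 * 19 = 197/10.

197/10


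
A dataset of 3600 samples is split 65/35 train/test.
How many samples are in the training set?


Test set = 3600 * 35% = 1260. Training set = 3600 - 1260 = 2340.

2340


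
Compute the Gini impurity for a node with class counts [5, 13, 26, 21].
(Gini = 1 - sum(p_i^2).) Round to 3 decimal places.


Total = 65. Proportions: 5/65, 13/65, 26/65, 21/65. sum(p_i^2) = 0.3103. Gini = 1 - 0.3103 = 0.6897, which rounds to 0.690.

0.690


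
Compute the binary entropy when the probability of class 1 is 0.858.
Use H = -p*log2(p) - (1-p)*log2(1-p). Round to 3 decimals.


H = -0.858*log2(0.858) - 0.142*log2(0.142) = 0.589.

0.589


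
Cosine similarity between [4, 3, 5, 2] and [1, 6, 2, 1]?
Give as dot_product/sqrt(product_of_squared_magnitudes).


dot = 34. |a|^2 = 54, |b|^2 = 42. cos = 34/sqrt(2268).

34/sqrt(2268)


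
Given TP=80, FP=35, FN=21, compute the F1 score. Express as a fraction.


Precision = 80/115 = 16/23. Recall = 80/101 = 80/101. F1 = 2*P*R/(P+R) = 20/27.

20/27
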